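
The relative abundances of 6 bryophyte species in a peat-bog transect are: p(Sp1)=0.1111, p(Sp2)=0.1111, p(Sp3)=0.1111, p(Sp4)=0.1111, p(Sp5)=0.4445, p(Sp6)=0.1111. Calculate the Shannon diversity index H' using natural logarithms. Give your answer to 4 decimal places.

1.5810

Each pᵢ ln pᵢ term (working shown to 6 dp, full precision carried): 0.1111×(-2.197325)=-0.244123, 0.1111×(-2.197325)=-0.244123, 0.1111×(-2.197325)=-0.244123, 0.1111×(-2.197325)=-0.244123, 0.4445×(-0.810805)=-0.360403, 0.1111×(-2.197325)=-0.244123.
Sum = -1.581017, so H' = 1.5810.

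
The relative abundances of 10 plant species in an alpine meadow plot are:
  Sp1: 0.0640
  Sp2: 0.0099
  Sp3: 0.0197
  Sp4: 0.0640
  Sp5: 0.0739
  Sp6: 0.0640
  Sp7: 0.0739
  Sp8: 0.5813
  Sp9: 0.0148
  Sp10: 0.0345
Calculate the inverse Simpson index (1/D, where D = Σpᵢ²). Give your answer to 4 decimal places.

2.7547

D = 0.064² + 0.0099² + 0.0197² + 0.064² + 0.0739² + 0.064² + 0.0739² + 0.5813² + 0.0148² + 0.0345² = 0.0040960 + 0.0000980 + 0.0003881 + 0.0040960 + 0.0054612 + 0.0040960 + 0.0054612 + 0.3379097 + 0.0002190 + 0.0011903 = 0.3630155 (working shown to 7 dp, full precision carried).
So 1/D = 2.754703, i.e. 2.7547 to 4 decimal places.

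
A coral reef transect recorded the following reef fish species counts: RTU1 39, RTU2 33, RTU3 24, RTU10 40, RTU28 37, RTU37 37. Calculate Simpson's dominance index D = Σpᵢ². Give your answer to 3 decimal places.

Total N = 39+33+24+40+37+37 = 210, so the proportions are 0.18571, 0.15714, 0.11429, 0.19048, 0.17619, 0.17619 (working shown to 5 dp, full precision carried).
D = 0.18571² + 0.15714² + 0.11429² + 0.19048² + 0.17619² + 0.17619² = 0.03449 + 0.02469 + 0.01306 + 0.03628 + 0.03104 + 0.03104 = 0.17061.
To 3 decimal places, D = 0.171.

0.171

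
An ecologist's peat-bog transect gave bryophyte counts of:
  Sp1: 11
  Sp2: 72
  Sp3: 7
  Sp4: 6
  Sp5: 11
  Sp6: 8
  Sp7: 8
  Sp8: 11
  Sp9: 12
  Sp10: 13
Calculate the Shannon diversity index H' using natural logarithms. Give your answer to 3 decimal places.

Total N = 11+72+7+6+11+8+8+11+12+13 = 159, so the proportions are 0.06918, 0.45283, 0.04403, 0.03774, 0.06918, 0.05031, 0.05031, 0.06918, 0.07547, 0.08176 (working shown to 5 dp, full precision carried).
Each pᵢ ln pᵢ term: 0.06918×(-2.67101)=-0.18479, 0.45283×(-0.79224)=-0.35875, 0.04403×(-3.12299)=-0.13749, 0.03774×(-3.27714)=-0.12367, 0.06918×(-2.67101)=-0.18479, 0.05031×(-2.98946)=-0.15041, 0.05031×(-2.98946)=-0.15041, 0.06918×(-2.67101)=-0.18479, 0.07547×(-2.58400)=-0.19502, 0.08176×(-2.50395)=-0.20473.
Sum = -1.87484, so H' = 1.875.

1.875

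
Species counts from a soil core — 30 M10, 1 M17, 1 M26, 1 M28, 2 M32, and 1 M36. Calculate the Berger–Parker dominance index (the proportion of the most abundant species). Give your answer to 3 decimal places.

0.833

Total N = 30+1+1+1+2+1 = 36, so the proportions are 0.83333, 0.02778, 0.02778, 0.02778, 0.05556, 0.02778 (working shown to 5 dp, full precision carried).
The largest proportion is 0.83333, i.e. d = 0.833 to 3 decimal places.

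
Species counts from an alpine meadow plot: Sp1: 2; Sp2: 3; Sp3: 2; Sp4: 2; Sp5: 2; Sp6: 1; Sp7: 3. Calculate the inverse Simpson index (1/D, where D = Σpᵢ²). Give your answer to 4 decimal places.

Total N = 2+3+2+2+2+1+3 = 15, so the proportions are 0.13333333, 0.2, 0.13333333, 0.13333333, 0.13333333, 0.06666667, 0.2 (working shown to 8 dp, full precision carried).
D = 0.13333333² + 0.2² + 0.13333333² + 0.13333333² + 0.13333333² + 0.06666667² + 0.2² = 0.01777778 + 0.04000000 + 0.01777778 + 0.01777778 + 0.01777778 + 0.00444444 + 0.04000000 = 0.15555556.
So 1/D = 6.428571, i.e. 6.4286 to 4 decimal places.

6.4286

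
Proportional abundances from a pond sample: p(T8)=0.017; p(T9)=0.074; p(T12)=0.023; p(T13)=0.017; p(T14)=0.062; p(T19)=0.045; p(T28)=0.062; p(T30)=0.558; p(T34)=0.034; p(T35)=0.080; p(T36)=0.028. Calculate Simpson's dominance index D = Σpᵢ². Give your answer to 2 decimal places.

D = 0.017² + 0.074² + 0.023² + 0.017² + 0.062² + 0.045² + 0.062² + 0.558² + 0.034² + 0.08² + 0.028² = 0.0003 + 0.0055 + 0.0005 + 0.0003 + 0.0038 + 0.0020 + 0.0038 + 0.3114 + 0.0012 + 0.0064 + 0.0008 = 0.3360 (working shown to 4 dp, full precision carried).
To 2 decimal places, D = 0.34.

0.34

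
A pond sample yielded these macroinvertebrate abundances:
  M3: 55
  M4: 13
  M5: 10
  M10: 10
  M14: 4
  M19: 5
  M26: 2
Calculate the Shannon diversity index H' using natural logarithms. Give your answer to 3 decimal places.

1.416

Total N = 55+13+10+10+4+5+2 = 99, so the proportions are 0.55556, 0.13131, 0.10101, 0.10101, 0.0404, 0.05051, 0.0202 (working shown to 5 dp, full precision carried).
Each pᵢ ln pᵢ term: 0.55556×(-0.58779)=-0.32655, 0.13131×(-2.03017)=-0.26659, 0.10101×(-2.29253)=-0.23157, 0.10101×(-2.29253)=-0.23157, 0.0404×(-3.20883)=-0.12965, 0.05051×(-2.98568)=-0.15079, 0.0202×(-3.90197)=-0.07883.
Sum = -1.41554, so H' = 1.416.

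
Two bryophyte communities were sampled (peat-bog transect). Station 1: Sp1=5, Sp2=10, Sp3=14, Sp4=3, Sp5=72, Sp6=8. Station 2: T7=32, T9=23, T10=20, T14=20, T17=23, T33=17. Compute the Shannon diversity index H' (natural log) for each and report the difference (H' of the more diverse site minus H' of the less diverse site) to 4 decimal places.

0.5870

Station 1: N=112, proportions 0.044643, 0.089286, 0.125, 0.026786, 0.642857, 0.071429, giving H' = 1.183935 (working shown to 6 dp, full precision carried).
Station 2: N=135, proportions 0.237037, 0.17037, 0.148148, 0.148148, 0.17037, 0.125926, giving H' = 1.770977.
Difference = |1.183935 − 1.770977| = 0.587042, i.e. 0.5870 to 4 decimal places.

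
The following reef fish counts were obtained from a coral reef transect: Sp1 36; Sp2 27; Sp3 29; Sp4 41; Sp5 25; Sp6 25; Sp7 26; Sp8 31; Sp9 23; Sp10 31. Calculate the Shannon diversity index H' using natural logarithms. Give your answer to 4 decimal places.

Total N = 36+27+29+41+25+25+26+31+23+31 = 294, so the proportions are 0.122449, 0.0918367, 0.0986395, 0.1394558, 0.085034, 0.085034, 0.0884354, 0.1054422, 0.0782313, 0.1054422 (working shown to 7 dp, full precision carried).
Each pᵢ ln pᵢ term: 0.122449×(-2.1000608)=-0.2571503, 0.0918367×(-2.3877429)=-0.2192825, 0.0986395×(-2.3162839)=-0.2284770, 0.1394558×(-1.9700077)=-0.2747290, 0.085034×(-2.4647039)=-0.2095837, 0.085034×(-2.4647039)=-0.2095837, 0.0884354×(-2.4254832)=-0.2144985, 0.1054422×(-2.2495926)=-0.2372019, 0.0782313×(-2.5480856)=-0.1993400, 0.1054422×(-2.2495926)=-0.2372019.
Sum = -2.2870485, so H' = 2.2870.

2.2870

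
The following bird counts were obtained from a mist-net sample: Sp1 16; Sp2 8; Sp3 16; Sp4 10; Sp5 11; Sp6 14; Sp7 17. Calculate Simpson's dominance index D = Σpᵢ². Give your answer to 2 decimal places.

Total N = 16+8+16+10+11+14+17 = 92, so the proportions are 0.1739, 0.087, 0.1739, 0.1087, 0.1196, 0.1522, 0.1848 (working shown to 4 dp, full precision carried).
D = 0.1739² + 0.087² + 0.1739² + 0.1087² + 0.1196² + 0.1522² + 0.1848² = 0.0302 + 0.0076 + 0.0302 + 0.0118 + 0.0143 + 0.0232 + 0.0341 = 0.1515.
To 2 decimal places, D = 0.15.

0.15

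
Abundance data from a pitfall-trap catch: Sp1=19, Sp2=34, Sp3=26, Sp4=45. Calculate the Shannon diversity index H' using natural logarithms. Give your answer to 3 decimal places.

Total N = 19+34+26+45 = 124, so the proportions are 0.15323, 0.27419, 0.20968, 0.3629 (working shown to 5 dp, full precision carried).
Each pᵢ ln pᵢ term: 0.15323×(-1.87584)=-0.28743, 0.27419×(-1.29392)=-0.35478, 0.20968×(-1.56219)=-0.32755, 0.3629×(-1.01362)=-0.36785.
Sum = -1.33761, so H' = 1.338.

1.338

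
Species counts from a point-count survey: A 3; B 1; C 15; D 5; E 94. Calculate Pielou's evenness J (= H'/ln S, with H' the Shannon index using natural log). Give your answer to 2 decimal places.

Total N = 3+1+15+5+94 = 118, so the proportions are 0.0254, 0.0085, 0.1271, 0.0424, 0.7966 (working shown to 4 dp, full precision carried).
H' = −Σ pᵢ ln pᵢ = −((-0.0934) + (-0.0404) + (-0.2622) + (-0.1340) + (-0.1811)) = 0.7111.
With S = 5 species, ln S = 1.6094, so J = 0.7111/1.6094 = 0.4418, i.e. 0.44 to 2 decimal places.

0.44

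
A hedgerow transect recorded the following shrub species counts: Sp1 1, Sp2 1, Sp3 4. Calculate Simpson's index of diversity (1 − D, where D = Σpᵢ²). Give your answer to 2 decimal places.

Total N = 1+1+4 = 6, so the proportions are 0.1667, 0.1667, 0.6667 (working shown to 4 dp, full precision carried).
D = 0.1667² + 0.1667² + 0.6667² = 0.0278 + 0.0278 + 0.4444 = 0.5000.
So 1 − D = 0.5000, i.e. 0.50 to 2 decimal places.

0.50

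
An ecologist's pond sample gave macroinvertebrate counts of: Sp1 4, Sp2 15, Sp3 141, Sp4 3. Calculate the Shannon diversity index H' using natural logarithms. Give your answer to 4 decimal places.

0.5095

Total N = 4+15+141+3 = 163, so the proportions are 0.02454, 0.092025, 0.865031, 0.018405 (working shown to 6 dp, full precision carried).
Each pᵢ ln pᵢ term: 0.02454×(-3.707456)=-0.090981, 0.092025×(-2.385700)=-0.219543, 0.865031×(-0.144990)=-0.125421, 0.018405×(-3.995138)=-0.073530.
Sum = -0.509475, so H' = 0.5095.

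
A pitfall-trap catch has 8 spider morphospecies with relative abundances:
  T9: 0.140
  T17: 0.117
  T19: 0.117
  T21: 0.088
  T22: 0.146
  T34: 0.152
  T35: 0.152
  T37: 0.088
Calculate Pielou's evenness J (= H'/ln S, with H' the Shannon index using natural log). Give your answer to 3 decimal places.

H' = −Σ pᵢ ln pᵢ = −((-0.27526) + (-0.25103) + (-0.25103) + (-0.21388) + (-0.28093) + (-0.28635) + (-0.28635) + (-0.21388)) = 2.05870 (working shown to 5 dp, full precision carried).
With S = 8 species, ln S = 2.07944, so J = 2.05870/2.07944 = 0.99003, i.e. 0.990 to 3 decimal places.

0.990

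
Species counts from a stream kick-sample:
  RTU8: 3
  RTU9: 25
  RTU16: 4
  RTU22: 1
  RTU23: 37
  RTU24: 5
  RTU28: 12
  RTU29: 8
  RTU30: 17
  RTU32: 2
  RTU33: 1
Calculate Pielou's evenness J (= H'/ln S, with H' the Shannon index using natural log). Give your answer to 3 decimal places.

0.793

Total N = 3+25+4+1+37+5+12+8+17+2+1 = 115, so the proportions are 0.02609, 0.21739, 0.03478, 0.0087, 0.32174, 0.04348, 0.10435, 0.06957, 0.14783, 0.01739, 0.0087 (working shown to 5 dp, full precision carried).
H' = −Σ pᵢ ln pᵢ = −((-0.09512) + (-0.33175) + (-0.11682) + (-0.04126) + (-0.36486) + (-0.13633) + (-0.23583) + (-0.18543) + (-0.28260) + (-0.07047) + (-0.04126)) = 1.90172.
With S = 11 species, ln S = 2.39790, so J = 1.90172/2.39790 = 0.79308, i.e. 0.793 to 3 decimal places.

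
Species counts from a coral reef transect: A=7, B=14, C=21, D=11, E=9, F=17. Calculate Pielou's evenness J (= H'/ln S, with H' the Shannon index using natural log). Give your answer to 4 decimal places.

Total N = 7+14+21+11+9+17 = 79, so the proportions are 0.088608, 0.177215, 0.265823, 0.139241, 0.113924, 0.21519 (working shown to 6 dp, full precision carried).
H' = −Σ pᵢ ln pᵢ = −((-0.214744) + (-0.306651) + (-0.352195) + (-0.274520) + (-0.247468) + (-0.330582)) = 1.726161.
With S = 6 species, ln S = 1.791759, so J = 1.726161/1.791759 = 0.963389, i.e. 0.9634 to 4 decimal places.

0.9634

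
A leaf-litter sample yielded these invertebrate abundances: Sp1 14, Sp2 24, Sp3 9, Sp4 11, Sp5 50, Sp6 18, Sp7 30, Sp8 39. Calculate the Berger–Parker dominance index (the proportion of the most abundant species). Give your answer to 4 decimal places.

Total N = 14+24+9+11+50+18+30+39 = 195, so the proportions are 0.071795, 0.123077, 0.046154, 0.05641, 0.25641, 0.092308, 0.153846, 0.2 (working shown to 6 dp, full precision carried).
The largest proportion is 0.25641, i.e. d = 0.2564 to 4 decimal places.

0.2564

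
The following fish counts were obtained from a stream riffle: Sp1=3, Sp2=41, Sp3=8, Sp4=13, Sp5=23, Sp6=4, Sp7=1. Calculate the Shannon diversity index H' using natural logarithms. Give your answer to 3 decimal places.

Total N = 3+41+8+13+23+4+1 = 93, so the proportions are 0.03226, 0.44086, 0.08602, 0.13978, 0.24731, 0.04301, 0.01075 (working shown to 5 dp, full precision carried).
Each pᵢ ln pᵢ term: 0.03226×(-3.43399)=-0.11077, 0.44086×(-0.81903)=-0.36108, 0.08602×(-2.45316)=-0.21102, 0.13978×(-1.96765)=-0.27505, 0.24731×(-1.39711)=-0.34552, 0.04301×(-3.14631)=-0.13532, 0.01075×(-4.53260)=-0.04874.
Sum = -1.48751, so H' = 1.488.

1.488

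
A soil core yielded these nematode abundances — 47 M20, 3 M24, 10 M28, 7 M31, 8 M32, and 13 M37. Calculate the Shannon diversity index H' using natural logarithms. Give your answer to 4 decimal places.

1.3992

Total N = 47+3+10+7+8+13 = 88, so the proportions are 0.534091, 0.034091, 0.113636, 0.079545, 0.090909, 0.147727 (working shown to 6 dp, full precision carried).
Each pᵢ ln pᵢ term: 0.534091×(-0.627189)=-0.334976, 0.034091×(-3.378725)=-0.115184, 0.113636×(-2.174752)=-0.247131, 0.079545×(-2.531427)=-0.201363, 0.090909×(-2.397895)=-0.217990, 0.147727×(-1.912387)=-0.282512.
Sum = -1.399156, so H' = 1.3992.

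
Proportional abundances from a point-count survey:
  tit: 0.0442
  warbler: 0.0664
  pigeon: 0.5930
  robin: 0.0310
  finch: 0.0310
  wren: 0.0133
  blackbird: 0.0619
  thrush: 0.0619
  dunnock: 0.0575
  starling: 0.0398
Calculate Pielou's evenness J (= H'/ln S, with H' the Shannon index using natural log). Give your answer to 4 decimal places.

H' = −Σ pᵢ ln pᵢ = −((-0.137861) + (-0.180081) + (-0.309879) + (-0.107687) + (-0.107687) + (-0.057456) + (-0.172220) + (-0.172220) + (-0.164218) + (-0.128311)) = 1.537620 (working shown to 6 dp, full precision carried).
With S = 10 species, ln S = 2.302585, so J = 1.537620/2.302585 = 0.667780, i.e. 0.6678 to 4 decimal places.

0.6678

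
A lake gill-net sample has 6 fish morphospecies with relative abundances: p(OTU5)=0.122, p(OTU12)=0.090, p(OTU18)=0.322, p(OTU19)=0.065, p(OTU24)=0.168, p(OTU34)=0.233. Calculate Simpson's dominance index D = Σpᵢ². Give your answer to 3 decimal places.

0.213

D = 0.122² + 0.09² + 0.322² + 0.065² + 0.168² + 0.233² = 0.01488 + 0.00810 + 0.10368 + 0.00423 + 0.02822 + 0.05429 = 0.21341 (working shown to 5 dp, full precision carried).
To 3 decimal places, D = 0.213.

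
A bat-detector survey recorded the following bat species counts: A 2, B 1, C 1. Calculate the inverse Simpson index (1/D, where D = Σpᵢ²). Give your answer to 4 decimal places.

Total N = 2+1+1 = 4, so the proportions are 0.5, 0.25, 0.25 (working shown to 7 dp, full precision carried).
D = 0.5² + 0.25² + 0.25² = 0.2500000 + 0.0625000 + 0.0625000 = 0.3750000.
So 1/D = 2.666667, i.e. 2.6667 to 4 decimal places.

2.6667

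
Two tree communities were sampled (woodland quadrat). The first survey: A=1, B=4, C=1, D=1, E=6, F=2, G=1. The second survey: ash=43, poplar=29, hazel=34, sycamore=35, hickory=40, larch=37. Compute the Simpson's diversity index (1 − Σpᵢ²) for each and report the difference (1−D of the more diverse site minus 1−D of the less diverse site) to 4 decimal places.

The first survey: N=16, proportions 0.0625, 0.25, 0.0625, 0.0625, 0.375, 0.125, 0.0625, giving 1−D = 0.765625 (working shown to 6 dp, full precision carried).
The second survey: N=218, proportions 0.197248, 0.133028, 0.155963, 0.16055, 0.183486, 0.169725, giving 1−D = 0.830822.
Difference = |0.765625 − 0.830822| = 0.065197, i.e. 0.0652 to 4 decimal places.

0.0652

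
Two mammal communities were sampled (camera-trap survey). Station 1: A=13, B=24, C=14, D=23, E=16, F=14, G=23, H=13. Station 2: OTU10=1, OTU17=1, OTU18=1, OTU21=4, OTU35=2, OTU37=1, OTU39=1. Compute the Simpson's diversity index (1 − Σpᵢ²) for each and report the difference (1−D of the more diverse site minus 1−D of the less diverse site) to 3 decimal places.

0.073

Station 1: N=140, proportions 0.09286, 0.17143, 0.1, 0.16429, 0.11429, 0.1, 0.16429, 0.09286, giving 1−D = 0.86633 (working shown to 5 dp, full precision carried).
Station 2: N=11, proportions 0.09091, 0.09091, 0.09091, 0.36364, 0.18182, 0.09091, 0.09091, giving 1−D = 0.79339.
Difference = |0.86633 − 0.79339| = 0.07294, i.e. 0.073 to 3 decimal places.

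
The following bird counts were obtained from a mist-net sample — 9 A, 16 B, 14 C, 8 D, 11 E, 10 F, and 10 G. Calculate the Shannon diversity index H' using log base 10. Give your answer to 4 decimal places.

Total N = 9+16+14+8+11+10+10 = 78, so the proportions are 0.115385, 0.205128, 0.179487, 0.102564, 0.141026, 0.128205, 0.128205 (working shown to 6 dp, full precision carried).
Each pᵢ log₁₀ pᵢ term: 0.115385×(-0.937852)=-0.108214, 0.205128×(-0.687975)=-0.141123, 0.179487×(-0.745967)=-0.133891, 0.102564×(-0.989005)=-0.101436, 0.141026×(-0.850702)=-0.119971, 0.128205×(-0.892095)=-0.114371, 0.128205×(-0.892095)=-0.114371.
Sum = -0.833377, so H' = 0.8334.

0.8334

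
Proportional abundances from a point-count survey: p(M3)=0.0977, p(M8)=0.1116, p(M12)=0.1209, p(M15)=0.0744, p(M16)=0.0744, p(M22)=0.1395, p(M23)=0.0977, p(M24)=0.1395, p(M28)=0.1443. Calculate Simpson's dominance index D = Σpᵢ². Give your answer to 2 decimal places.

0.12

D = 0.0977² + 0.1116² + 0.1209² + 0.0744² + 0.0744² + 0.1395² + 0.0977² + 0.1395² + 0.1443² = 0.0095 + 0.0125 + 0.0146 + 0.0055 + 0.0055 + 0.0195 + 0.0095 + 0.0195 + 0.0208 = 0.1170 (working shown to 4 dp, full precision carried).
To 2 decimal places, D = 0.12.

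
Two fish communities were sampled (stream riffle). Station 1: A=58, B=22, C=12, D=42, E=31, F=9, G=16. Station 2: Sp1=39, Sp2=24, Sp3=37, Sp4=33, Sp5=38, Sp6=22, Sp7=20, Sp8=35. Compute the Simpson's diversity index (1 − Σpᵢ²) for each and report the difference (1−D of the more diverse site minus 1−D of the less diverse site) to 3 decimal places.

0.064

Station 1: N=190, proportions 0.30526, 0.11579, 0.06316, 0.22105, 0.16316, 0.04737, 0.08421, giving 1−D = 0.80460 (working shown to 5 dp, full precision carried).
Station 2: N=248, proportions 0.15726, 0.09677, 0.14919, 0.13306, 0.15323, 0.08871, 0.08065, 0.14113, giving 1−D = 0.86817.
Difference = |0.80460 − 0.86817| = 0.06357, i.e. 0.064 to 3 decimal places.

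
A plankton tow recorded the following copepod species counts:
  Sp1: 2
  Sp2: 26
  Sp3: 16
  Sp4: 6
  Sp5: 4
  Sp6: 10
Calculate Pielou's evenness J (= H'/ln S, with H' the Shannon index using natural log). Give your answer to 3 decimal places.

Total N = 2+26+16+6+4+10 = 64, so the proportions are 0.03125, 0.40625, 0.25, 0.09375, 0.0625, 0.15625 (working shown to 5 dp, full precision carried).
H' = −Σ pᵢ ln pᵢ = −((-0.10830) + (-0.36594) + (-0.34657) + (-0.22192) + (-0.17329) + (-0.29005)) = 1.50607.
With S = 6 species, ln S = 1.79176, so J = 1.50607/1.79176 = 0.84056, i.e. 0.841 to 3 decimal places.

0.841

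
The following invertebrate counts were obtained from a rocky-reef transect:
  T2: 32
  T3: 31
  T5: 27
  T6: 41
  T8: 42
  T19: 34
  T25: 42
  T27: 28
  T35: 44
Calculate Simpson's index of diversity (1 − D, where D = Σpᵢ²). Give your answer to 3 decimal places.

Total N = 32+31+27+41+42+34+42+28+44 = 321, so the proportions are 0.09969, 0.09657, 0.08411, 0.12773, 0.13084, 0.10592, 0.13084, 0.08723, 0.13707 (working shown to 5 dp, full precision carried).
D = 0.09969² + 0.09657² + 0.08411² + 0.12773² + 0.13084² + 0.10592² + 0.13084² + 0.08723² + 0.13707² = 0.00994 + 0.00933 + 0.00707 + 0.01631 + 0.01712 + 0.01122 + 0.01712 + 0.00761 + 0.01879 = 0.11451.
So 1 − D = 0.88549, i.e. 0.885 to 3 decimal places.

0.885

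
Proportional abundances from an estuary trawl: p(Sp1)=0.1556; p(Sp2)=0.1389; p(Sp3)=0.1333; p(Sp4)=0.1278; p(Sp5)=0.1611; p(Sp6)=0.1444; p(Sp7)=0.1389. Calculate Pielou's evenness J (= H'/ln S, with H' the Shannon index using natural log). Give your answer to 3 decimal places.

0.998

H' = −Σ pᵢ ln pᵢ = −((-0.28949) + (-0.27419) + (-0.26862) + (-0.26292) + (-0.29413) + (-0.27944) + (-0.27419)) = 1.94297 (working shown to 5 dp, full precision carried).
With S = 7 species, ln S = 1.94591, so J = 1.94297/1.94591 = 0.99849, i.e. 0.998 to 3 decimal places.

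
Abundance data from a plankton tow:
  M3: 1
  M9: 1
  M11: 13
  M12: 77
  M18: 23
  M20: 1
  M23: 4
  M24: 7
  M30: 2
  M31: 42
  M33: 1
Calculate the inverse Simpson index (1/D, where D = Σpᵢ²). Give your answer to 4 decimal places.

3.4953

Total N = 1+1+13+77+23+1+4+7+2+42+1 = 172, so the proportions are 0.00581395, 0.00581395, 0.0755814, 0.44767442, 0.13372093, 0.00581395, 0.02325581, 0.04069767, 0.01162791, 0.24418605, 0.00581395 (working shown to 8 dp, full precision carried).
D = 0.00581395² + 0.00581395² + 0.0755814² + 0.44767442² + 0.13372093² + 0.00581395² + 0.02325581² + 0.04069767² + 0.01162791² + 0.24418605² + 0.00581395² = 0.00003380 + 0.00003380 + 0.00571255 + 0.20041239 + 0.01788129 + 0.00003380 + 0.00054083 + 0.00165630 + 0.00013521 + 0.05962683 + 0.00003380 = 0.28610059.
So 1/D = 3.495274, i.e. 3.4953 to 4 decimal places.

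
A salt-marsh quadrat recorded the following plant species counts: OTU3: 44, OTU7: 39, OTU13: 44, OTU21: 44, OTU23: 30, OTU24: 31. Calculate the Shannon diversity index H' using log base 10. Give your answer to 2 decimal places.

Total N = 44+39+44+44+30+31 = 232, so the proportions are 0.1897, 0.1681, 0.1897, 0.1897, 0.1293, 0.1336 (working shown to 4 dp, full precision carried).
Each pᵢ log₁₀ pᵢ term: 0.1897×(-0.7220)=-0.1369, 0.1681×(-0.7744)=-0.1302, 0.1897×(-0.7220)=-0.1369, 0.1897×(-0.7220)=-0.1369, 0.1293×(-0.8884)=-0.1149, 0.1336×(-0.8741)=-0.1168.
Sum = -0.7727, so H' = 0.77.

0.77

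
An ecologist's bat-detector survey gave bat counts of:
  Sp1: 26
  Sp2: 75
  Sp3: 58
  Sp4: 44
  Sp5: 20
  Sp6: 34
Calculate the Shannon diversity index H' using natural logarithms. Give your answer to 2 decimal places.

1.70

Total N = 26+75+58+44+20+34 = 257, so the proportions are 0.1012, 0.2918, 0.2257, 0.1712, 0.0778, 0.1323 (working shown to 4 dp, full precision carried).
Each pᵢ ln pᵢ term: 0.1012×(-2.2910)=-0.2318, 0.2918×(-1.2316)=-0.3594, 0.2257×(-1.4886)=-0.3360, 0.1712×(-1.7649)=-0.3022, 0.0778×(-2.5533)=-0.1987, 0.1323×(-2.0227)=-0.2676.
Sum = -1.6956, so H' = 1.70.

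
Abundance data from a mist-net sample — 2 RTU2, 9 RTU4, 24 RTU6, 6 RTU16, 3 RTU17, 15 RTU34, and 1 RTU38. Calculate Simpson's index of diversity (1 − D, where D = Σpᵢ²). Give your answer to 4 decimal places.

0.7411

Total N = 2+9+24+6+3+15+1 = 60, so the proportions are 0.033333, 0.15, 0.4, 0.1, 0.05, 0.25, 0.016667 (working shown to 6 dp, full precision carried).
D = 0.033333² + 0.15² + 0.4² + 0.1² + 0.05² + 0.25² + 0.016667² = 0.001111 + 0.022500 + 0.160000 + 0.010000 + 0.002500 + 0.062500 + 0.000278 = 0.258889.
So 1 − D = 0.741111, i.e. 0.7411 to 4 decimal places.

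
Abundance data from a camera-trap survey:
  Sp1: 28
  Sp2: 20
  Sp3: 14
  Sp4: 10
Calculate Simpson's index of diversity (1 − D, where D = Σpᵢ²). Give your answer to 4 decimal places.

0.7145

Total N = 28+20+14+10 = 72, so the proportions are 0.388889, 0.277778, 0.194444, 0.138889 (working shown to 6 dp, full precision carried).
D = 0.388889² + 0.277778² + 0.194444² + 0.138889² = 0.151235 + 0.077160 + 0.037809 + 0.019290 = 0.285494.
So 1 − D = 0.714506, i.e. 0.7145 to 4 decimal places.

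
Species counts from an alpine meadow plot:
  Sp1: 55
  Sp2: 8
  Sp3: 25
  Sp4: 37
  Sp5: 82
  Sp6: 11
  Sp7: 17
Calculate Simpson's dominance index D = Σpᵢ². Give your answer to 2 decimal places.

0.22

Total N = 55+8+25+37+82+11+17 = 235, so the proportions are 0.234, 0.034, 0.1064, 0.1574, 0.3489, 0.0468, 0.0723 (working shown to 4 dp, full precision carried).
D = 0.234² + 0.034² + 0.1064² + 0.1574² + 0.3489² + 0.0468² + 0.0723² = 0.0548 + 0.0012 + 0.0113 + 0.0248 + 0.1218 + 0.0022 + 0.0052 = 0.2212.
To 2 decimal places, D = 0.22.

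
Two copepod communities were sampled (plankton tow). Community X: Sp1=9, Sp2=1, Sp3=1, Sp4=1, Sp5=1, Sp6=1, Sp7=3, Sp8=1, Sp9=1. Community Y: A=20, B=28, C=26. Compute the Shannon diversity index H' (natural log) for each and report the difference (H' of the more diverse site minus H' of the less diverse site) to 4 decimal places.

Community X: N=19, proportions 0.473684, 0.052632, 0.052632, 0.052632, 0.052632, 0.052632, 0.157895, 0.052632, 0.052632, giving H' = 1.730183 (working shown to 6 dp, full precision carried).
Community Y: N=74, proportions 0.27027, 0.378378, 0.351351, giving H' = 1.088837.
Difference = |1.730183 − 1.088837| = 0.641346, i.e. 0.6413 to 4 decimal places.

0.6413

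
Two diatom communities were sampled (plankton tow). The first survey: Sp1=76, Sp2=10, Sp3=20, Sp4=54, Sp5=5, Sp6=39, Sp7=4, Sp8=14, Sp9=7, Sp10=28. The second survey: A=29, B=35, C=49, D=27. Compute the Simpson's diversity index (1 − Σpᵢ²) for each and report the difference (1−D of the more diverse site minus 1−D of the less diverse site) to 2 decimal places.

0.09

The first survey: N=257, proportions 0.2957, 0.0389, 0.0778, 0.2101, 0.0195, 0.1518, 0.0156, 0.0545, 0.0272, 0.1089, giving 1−D = 0.8216 (working shown to 4 dp, full precision carried).
The second survey: N=140, proportions 0.2071, 0.25, 0.35, 0.1929, giving 1−D = 0.7349.
Difference = |0.8216 − 0.7349| = 0.0867, i.e. 0.09 to 2 decimal places.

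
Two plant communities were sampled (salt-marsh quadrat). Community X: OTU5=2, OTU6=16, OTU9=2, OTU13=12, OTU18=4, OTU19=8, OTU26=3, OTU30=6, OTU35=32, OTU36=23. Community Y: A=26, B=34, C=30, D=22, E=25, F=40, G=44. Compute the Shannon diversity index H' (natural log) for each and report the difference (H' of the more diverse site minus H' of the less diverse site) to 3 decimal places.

Community X: N=108, proportions 0.01852, 0.14815, 0.01852, 0.11111, 0.03704, 0.07407, 0.02778, 0.05556, 0.2963, 0.21296, giving H' = 1.93954 (working shown to 5 dp, full precision carried).
Community Y: N=221, proportions 0.11765, 0.15385, 0.13575, 0.09955, 0.11312, 0.181, 0.1991, giving H' = 1.91772.
Difference = |1.93954 − 1.91772| = 0.02182, i.e. 0.022 to 3 decimal places.

0.022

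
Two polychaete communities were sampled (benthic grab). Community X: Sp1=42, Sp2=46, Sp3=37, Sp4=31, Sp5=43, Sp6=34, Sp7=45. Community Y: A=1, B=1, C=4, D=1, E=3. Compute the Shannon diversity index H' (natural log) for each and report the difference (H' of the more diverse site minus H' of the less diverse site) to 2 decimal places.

Community X: N=278, proportions 0.1511, 0.1655, 0.1331, 0.1115, 0.1547, 0.1223, 0.1619, giving H' = 1.9367 (working shown to 4 dp, full precision carried).
Community Y: N=10, proportions 0.1, 0.1, 0.4, 0.1, 0.3, giving H' = 1.4185.
Difference = |1.9367 − 1.4185| = 0.5182, i.e. 0.52 to 2 decimal places.

0.52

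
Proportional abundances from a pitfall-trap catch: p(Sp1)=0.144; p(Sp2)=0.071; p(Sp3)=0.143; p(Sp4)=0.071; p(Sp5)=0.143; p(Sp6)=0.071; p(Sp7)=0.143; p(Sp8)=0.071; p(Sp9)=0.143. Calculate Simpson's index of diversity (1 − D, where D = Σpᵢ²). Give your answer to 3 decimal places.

0.877

D = 0.144² + 0.071² + 0.143² + 0.071² + 0.143² + 0.071² + 0.143² + 0.071² + 0.143² = 0.02074 + 0.00504 + 0.02045 + 0.00504 + 0.02045 + 0.00504 + 0.02045 + 0.00504 + 0.02045 = 0.12270 (working shown to 5 dp, full precision carried).
So 1 − D = 0.87730, i.e. 0.877 to 3 decimal places.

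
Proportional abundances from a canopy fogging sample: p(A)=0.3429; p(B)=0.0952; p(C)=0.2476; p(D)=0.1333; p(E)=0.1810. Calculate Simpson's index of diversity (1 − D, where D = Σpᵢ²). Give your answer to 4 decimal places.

0.7615

D = 0.3429² + 0.0952² + 0.2476² + 0.1333² + 0.181² = 0.117580 + 0.009063 + 0.061306 + 0.017769 + 0.032761 = 0.238479 (working shown to 6 dp, full precision carried).
So 1 − D = 0.761521, i.e. 0.7615 to 4 decimal places.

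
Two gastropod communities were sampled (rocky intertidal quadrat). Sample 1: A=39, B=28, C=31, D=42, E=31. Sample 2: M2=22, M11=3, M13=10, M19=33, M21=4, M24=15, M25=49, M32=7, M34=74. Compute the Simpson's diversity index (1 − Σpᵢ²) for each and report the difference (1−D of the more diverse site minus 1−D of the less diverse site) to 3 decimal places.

0.004

Sample 1: N=171, proportions 0.228070175, 0.16374269, 0.18128655, 0.245614035, 0.18128655, giving 1−D = 0.795116446 (working shown to 9 dp, full precision carried).
Sample 2: N=217, proportions 0.101382488, 0.013824885, 0.046082949, 0.152073733, 0.01843318, 0.069124424, 0.225806452, 0.032258065, 0.341013825, giving 1−D = 0.790842872.
Difference = |0.795116446 − 0.790842872| = 0.004273574, i.e. 0.004 to 3 decimal places.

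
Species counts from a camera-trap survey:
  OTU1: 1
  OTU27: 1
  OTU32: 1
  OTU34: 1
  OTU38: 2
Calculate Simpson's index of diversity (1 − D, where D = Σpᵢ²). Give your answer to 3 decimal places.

0.778

Total N = 1+1+1+1+2 = 6, so the proportions are 0.16667, 0.16667, 0.16667, 0.16667, 0.33333 (working shown to 5 dp, full precision carried).
D = 0.16667² + 0.16667² + 0.16667² + 0.16667² + 0.33333² = 0.02778 + 0.02778 + 0.02778 + 0.02778 + 0.11111 = 0.22222.
So 1 − D = 0.77778, i.e. 0.778 to 3 decimal places.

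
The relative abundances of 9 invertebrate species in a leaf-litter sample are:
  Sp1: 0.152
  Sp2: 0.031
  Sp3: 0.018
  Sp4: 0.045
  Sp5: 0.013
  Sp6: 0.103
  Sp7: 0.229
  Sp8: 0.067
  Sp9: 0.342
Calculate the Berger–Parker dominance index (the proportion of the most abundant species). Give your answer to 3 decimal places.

0.342

The largest proportion is 0.342, i.e. d = 0.342 to 3 decimal places.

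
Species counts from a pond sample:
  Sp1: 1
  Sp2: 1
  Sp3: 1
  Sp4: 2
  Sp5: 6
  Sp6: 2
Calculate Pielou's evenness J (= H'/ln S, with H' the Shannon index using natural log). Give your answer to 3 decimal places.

0.851

Total N = 1+1+1+2+6+2 = 13, so the proportions are 0.07692, 0.07692, 0.07692, 0.15385, 0.46154, 0.15385 (working shown to 5 dp, full precision carried).
H' = −Σ pᵢ ln pᵢ = −((-0.19730) + (-0.19730) + (-0.19730) + (-0.28797) + (-0.35686) + (-0.28797)) = 1.52471.
With S = 6 species, ln S = 1.79176, so J = 1.52471/1.79176 = 0.85096, i.e. 0.851 to 3 decimal places.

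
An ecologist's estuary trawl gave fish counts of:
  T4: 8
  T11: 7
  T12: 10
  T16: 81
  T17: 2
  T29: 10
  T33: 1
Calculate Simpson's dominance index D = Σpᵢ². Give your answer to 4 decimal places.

0.4858

Total N = 8+7+10+81+2+10+1 = 119, so the proportions are 0.067227, 0.058824, 0.084034, 0.680672, 0.016807, 0.084034, 0.008403 (working shown to 6 dp, full precision carried).
D = 0.067227² + 0.058824² + 0.084034² + 0.680672² + 0.016807² + 0.084034² + 0.008403² = 0.004519 + 0.003460 + 0.007062 + 0.463315 + 0.000282 + 0.007062 + 0.000071 = 0.485771.
To 4 decimal places, D = 0.4858.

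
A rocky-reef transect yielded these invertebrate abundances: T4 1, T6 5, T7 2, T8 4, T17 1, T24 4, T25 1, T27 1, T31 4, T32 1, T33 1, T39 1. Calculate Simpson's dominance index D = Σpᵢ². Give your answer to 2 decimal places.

Total N = 1+5+2+4+1+4+1+1+4+1+1+1 = 26, so the proportions are 0.0385, 0.1923, 0.0769, 0.1538, 0.0385, 0.1538, 0.0385, 0.0385, 0.1538, 0.0385, 0.0385, 0.0385 (working shown to 4 dp, full precision carried).
D = 0.0385² + 0.1923² + 0.0769² + 0.1538² + 0.0385² + 0.1538² + 0.0385² + 0.0385² + 0.1538² + 0.0385² + 0.0385² + 0.0385² = 0.0015 + 0.0370 + 0.0059 + 0.0237 + 0.0015 + 0.0237 + 0.0015 + 0.0015 + 0.0237 + 0.0015 + 0.0015 + 0.0015 = 0.1243.
To 2 decimal places, D = 0.12.

0.12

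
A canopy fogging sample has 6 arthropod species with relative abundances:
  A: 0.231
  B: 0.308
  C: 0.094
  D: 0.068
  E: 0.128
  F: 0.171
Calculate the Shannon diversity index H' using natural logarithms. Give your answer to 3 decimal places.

1.671

Each pᵢ ln pᵢ term (working shown to 5 dp, full precision carried): 0.231×(-1.46534)=-0.33849, 0.308×(-1.17766)=-0.36272, 0.094×(-2.36446)=-0.22226, 0.068×(-2.68825)=-0.18280, 0.128×(-2.05573)=-0.26313, 0.171×(-1.76609)=-0.30200.
Sum = -1.67141, so H' = 1.671.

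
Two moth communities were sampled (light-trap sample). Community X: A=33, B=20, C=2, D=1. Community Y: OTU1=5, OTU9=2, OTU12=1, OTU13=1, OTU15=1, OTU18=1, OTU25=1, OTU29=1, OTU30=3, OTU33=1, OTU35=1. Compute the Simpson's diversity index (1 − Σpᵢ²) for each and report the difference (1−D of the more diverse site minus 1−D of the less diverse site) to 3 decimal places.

Community X: N=56, proportions 0.589286, 0.357143, 0.035714, 0.017857, giving 1−D = 0.523597 (working shown to 6 dp, full precision carried).
Community Y: N=18, proportions 0.277778, 0.111111, 0.055556, 0.055556, 0.055556, 0.055556, 0.055556, 0.055556, 0.166667, 0.055556, 0.055556, giving 1−D = 0.858025.
Difference = |0.523597 − 0.858025| = 0.334428, i.e. 0.334 to 3 decimal places.

0.334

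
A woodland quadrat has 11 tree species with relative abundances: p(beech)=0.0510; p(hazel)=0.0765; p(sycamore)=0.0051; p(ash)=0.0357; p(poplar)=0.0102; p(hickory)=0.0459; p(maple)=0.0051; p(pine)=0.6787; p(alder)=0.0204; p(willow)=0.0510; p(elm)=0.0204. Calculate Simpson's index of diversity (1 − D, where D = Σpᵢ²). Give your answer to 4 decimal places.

D = 0.051² + 0.0765² + 0.0051² + 0.0357² + 0.0102² + 0.0459² + 0.0051² + 0.6787² + 0.0204² + 0.051² + 0.0204² = 0.002601 + 0.005852 + 0.000026 + 0.001274 + 0.000104 + 0.002107 + 0.000026 + 0.460634 + 0.000416 + 0.002601 + 0.000416 = 0.476058 (working shown to 6 dp, full precision carried).
So 1 − D = 0.523942, i.e. 0.5239 to 4 decimal places.

0.5239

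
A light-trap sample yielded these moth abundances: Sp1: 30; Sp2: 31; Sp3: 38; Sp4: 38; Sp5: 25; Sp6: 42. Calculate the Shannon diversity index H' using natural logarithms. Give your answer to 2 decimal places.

1.78

Total N = 30+31+38+38+25+42 = 204, so the proportions are 0.1471, 0.152, 0.1863, 0.1863, 0.1225, 0.2059 (working shown to 4 dp, full precision carried).
Each pᵢ ln pᵢ term: 0.1471×(-1.9169)=-0.2819, 0.152×(-1.8841)=-0.2863, 0.1863×(-1.6805)=-0.3130, 0.1863×(-1.6805)=-0.3130, 0.1225×(-2.0992)=-0.2573, 0.2059×(-1.5805)=-0.3254.
Sum = -1.7769, so H' = 1.78.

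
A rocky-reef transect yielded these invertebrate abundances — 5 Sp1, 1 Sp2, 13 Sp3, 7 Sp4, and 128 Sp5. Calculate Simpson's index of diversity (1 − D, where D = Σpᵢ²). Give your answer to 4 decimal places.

Total N = 5+1+13+7+128 = 154, so the proportions are 0.032468, 0.006494, 0.084416, 0.045455, 0.831169 (working shown to 6 dp, full precision carried).
D = 0.032468² + 0.006494² + 0.084416² + 0.045455² + 0.831169² = 0.001054 + 0.000042 + 0.007126 + 0.002066 + 0.690842 = 0.701130.
So 1 − D = 0.298870, i.e. 0.2989 to 4 decimal places.

0.2989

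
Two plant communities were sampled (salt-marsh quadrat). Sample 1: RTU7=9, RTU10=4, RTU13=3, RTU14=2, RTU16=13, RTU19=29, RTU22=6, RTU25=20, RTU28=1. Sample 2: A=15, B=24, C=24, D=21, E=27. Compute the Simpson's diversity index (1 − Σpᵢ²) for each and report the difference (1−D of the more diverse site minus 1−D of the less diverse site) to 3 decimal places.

0.001

Sample 1: N=87, proportions 0.10345, 0.04598, 0.03448, 0.02299, 0.14943, 0.33333, 0.06897, 0.22989, 0.01149, giving 1−D = 0.79429 (working shown to 5 dp, full precision carried).
Sample 2: N=111, proportions 0.13514, 0.21622, 0.21622, 0.18919, 0.24324, giving 1−D = 0.79328.
Difference = |0.79429 − 0.79328| = 0.00101, i.e. 0.001 to 3 decimal places.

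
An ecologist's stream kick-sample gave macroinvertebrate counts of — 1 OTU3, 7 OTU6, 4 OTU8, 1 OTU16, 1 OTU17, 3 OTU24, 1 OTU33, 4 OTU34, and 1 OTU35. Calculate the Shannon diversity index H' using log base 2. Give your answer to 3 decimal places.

Total N = 1+7+4+1+1+3+1+4+1 = 23, so the proportions are 0.04348, 0.30435, 0.17391, 0.04348, 0.04348, 0.13043, 0.04348, 0.17391, 0.04348 (working shown to 5 dp, full precision carried).
Each pᵢ log₂ pᵢ term: 0.04348×(-4.52356)=-0.19668, 0.30435×(-1.71621)=-0.52232, 0.17391×(-2.52356)=-0.43888, 0.04348×(-4.52356)=-0.19668, 0.04348×(-4.52356)=-0.19668, 0.13043×(-2.93860)=-0.38330, 0.04348×(-4.52356)=-0.19668, 0.17391×(-2.52356)=-0.43888, 0.04348×(-4.52356)=-0.19668.
Sum = -2.76676, so H' = 2.767.

2.767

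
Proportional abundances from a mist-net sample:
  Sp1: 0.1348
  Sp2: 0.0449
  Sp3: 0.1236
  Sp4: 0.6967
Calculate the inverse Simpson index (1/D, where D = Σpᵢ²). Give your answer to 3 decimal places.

D = 0.1348² + 0.0449² + 0.1236² + 0.6967² = 0.018171 + 0.002016 + 0.015277 + 0.485391 = 0.520855 (working shown to 6 dp, full precision carried).
So 1/D = 1.91992, i.e. 1.920 to 3 decimal places.

1.920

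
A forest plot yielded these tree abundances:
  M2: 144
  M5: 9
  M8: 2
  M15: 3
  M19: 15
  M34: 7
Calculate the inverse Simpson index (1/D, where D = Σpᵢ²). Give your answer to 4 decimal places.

Total N = 144+9+2+3+15+7 = 180, so the proportions are 0.8, 0.05, 0.0111111, 0.0166667, 0.0833333, 0.0388889 (working shown to 7 dp, full precision carried).
D = 0.8² + 0.05² + 0.0111111² + 0.0166667² + 0.0833333² + 0.0388889² = 0.6400000 + 0.0025000 + 0.0001235 + 0.0002778 + 0.0069444 + 0.0015123 = 0.6513580.
So 1/D = 1.535254, i.e. 1.5353 to 4 decimal places.

1.5353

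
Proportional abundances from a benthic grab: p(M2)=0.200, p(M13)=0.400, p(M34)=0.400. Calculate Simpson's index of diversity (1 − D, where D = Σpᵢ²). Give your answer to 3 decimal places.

0.640

D = 0.2² + 0.4² + 0.4² = 0.04000 + 0.16000 + 0.16000 = 0.36000 (working shown to 5 dp, full precision carried).
So 1 − D = 0.64000, i.e. 0.640 to 3 decimal places.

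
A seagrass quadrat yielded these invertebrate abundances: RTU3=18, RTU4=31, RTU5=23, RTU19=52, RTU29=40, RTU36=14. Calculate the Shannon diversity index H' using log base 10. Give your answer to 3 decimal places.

0.736

Total N = 18+31+23+52+40+14 = 178, so the proportions are 0.10112, 0.17416, 0.12921, 0.29213, 0.22472, 0.07865 (working shown to 5 dp, full precision carried).
Each pᵢ log₁₀ pᵢ term: 0.10112×(-0.99515)=-0.10063, 0.17416×(-0.75906)=-0.13220, 0.12921×(-0.88869)=-0.11483, 0.29213×(-0.53442)=-0.15612, 0.22472×(-0.64836)=-0.14570, 0.07865×(-1.10429)=-0.08685.
Sum = -0.73633, so H' = 0.736.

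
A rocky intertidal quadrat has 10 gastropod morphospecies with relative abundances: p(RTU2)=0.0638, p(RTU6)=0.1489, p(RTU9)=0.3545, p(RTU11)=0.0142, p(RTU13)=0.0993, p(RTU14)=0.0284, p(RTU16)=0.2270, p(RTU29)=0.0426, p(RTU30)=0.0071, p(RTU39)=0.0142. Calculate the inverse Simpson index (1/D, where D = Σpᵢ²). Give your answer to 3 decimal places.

D = 0.0638² + 0.1489² + 0.3545² + 0.0142² + 0.0993² + 0.0284² + 0.227² + 0.0426² + 0.0071² + 0.0142² = 0.0040704 + 0.0221712 + 0.1256702 + 0.0002016 + 0.0098605 + 0.0008066 + 0.0515290 + 0.0018148 + 0.0000504 + 0.0002016 = 0.2163764 (working shown to 7 dp, full precision carried).
So 1/D = 4.62158, i.e. 4.622 to 3 decimal places.

4.622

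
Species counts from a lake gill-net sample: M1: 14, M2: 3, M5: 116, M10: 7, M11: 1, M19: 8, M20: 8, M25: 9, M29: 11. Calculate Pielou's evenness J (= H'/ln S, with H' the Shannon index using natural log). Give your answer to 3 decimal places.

Total N = 14+3+116+7+1+8+8+9+11 = 177, so the proportions are 0.0791, 0.01695, 0.65537, 0.03955, 0.00565, 0.0452, 0.0452, 0.05085, 0.06215 (working shown to 5 dp, full precision carried).
H' = −Σ pᵢ ln pᵢ = −((-0.20067) + (-0.06911) + (-0.27693) + (-0.12775) + (-0.02924) + (-0.13996) + (-0.13996) + (-0.15147) + (-0.17266)) = 1.30777.
With S = 9 species, ln S = 2.19722, so J = 1.30777/2.19722 = 0.59519, i.e. 0.595 to 3 decimal places.

0.595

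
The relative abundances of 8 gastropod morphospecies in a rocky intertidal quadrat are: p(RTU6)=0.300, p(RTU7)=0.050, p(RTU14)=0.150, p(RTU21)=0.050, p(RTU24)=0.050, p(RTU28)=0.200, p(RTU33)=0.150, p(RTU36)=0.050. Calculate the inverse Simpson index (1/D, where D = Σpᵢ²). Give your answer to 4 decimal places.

5.4054

D = 0.3² + 0.05² + 0.15² + 0.05² + 0.05² + 0.2² + 0.15² + 0.05² = 0.09000000 + 0.00250000 + 0.02250000 + 0.00250000 + 0.00250000 + 0.04000000 + 0.02250000 + 0.00250000 = 0.18500000 (working shown to 8 dp, full precision carried).
So 1/D = 5.405405, i.e. 5.4054 to 4 decimal places.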